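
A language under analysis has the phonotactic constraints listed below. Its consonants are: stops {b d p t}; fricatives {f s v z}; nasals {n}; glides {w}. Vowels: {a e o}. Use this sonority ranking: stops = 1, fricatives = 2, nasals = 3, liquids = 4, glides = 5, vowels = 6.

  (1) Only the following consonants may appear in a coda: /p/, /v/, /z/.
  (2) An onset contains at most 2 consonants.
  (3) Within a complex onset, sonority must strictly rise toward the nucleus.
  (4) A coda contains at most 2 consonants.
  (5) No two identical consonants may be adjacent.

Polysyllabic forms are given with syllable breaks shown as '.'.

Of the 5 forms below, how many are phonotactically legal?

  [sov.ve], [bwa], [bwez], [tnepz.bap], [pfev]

4

[sov.ve] — violates constraint 5: adjacent identical consonants /vv/ → phonotactically illegal
[bwa] — σ1 onset /bw/ (1→5 rises), coda /∅/ ok → phonotactically legal
[bwez] — σ1 onset /bw/ (1→5 rises), coda /z/ ok → phonotactically legal
[tnepz.bap] — σ1 onset /tn/ (1→3 rises), coda /pz/ (2C) ok; σ2 onset /b/, coda /p/ ok → phonotactically legal
[pfev] — σ1 onset /pf/ (1→2 rises), coda /v/ ok → phonotactically legal
Phonotactically legal: [bwa], [bwez], [tnepz.bap], [pfev] → 4.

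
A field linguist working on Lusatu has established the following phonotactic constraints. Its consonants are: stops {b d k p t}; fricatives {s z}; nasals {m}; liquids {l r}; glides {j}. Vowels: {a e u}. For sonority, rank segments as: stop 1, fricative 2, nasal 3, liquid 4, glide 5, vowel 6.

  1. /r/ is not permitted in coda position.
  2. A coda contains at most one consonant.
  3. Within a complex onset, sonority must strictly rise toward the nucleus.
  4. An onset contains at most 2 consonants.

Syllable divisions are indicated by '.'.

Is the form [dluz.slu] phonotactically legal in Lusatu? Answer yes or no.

[dluz.slu] — σ1 onset /dl/ (1→4 rises), coda /z/ ok; σ2 onset /sl/ (2→4 rises), coda /∅/ ok → phonotactically legal

yes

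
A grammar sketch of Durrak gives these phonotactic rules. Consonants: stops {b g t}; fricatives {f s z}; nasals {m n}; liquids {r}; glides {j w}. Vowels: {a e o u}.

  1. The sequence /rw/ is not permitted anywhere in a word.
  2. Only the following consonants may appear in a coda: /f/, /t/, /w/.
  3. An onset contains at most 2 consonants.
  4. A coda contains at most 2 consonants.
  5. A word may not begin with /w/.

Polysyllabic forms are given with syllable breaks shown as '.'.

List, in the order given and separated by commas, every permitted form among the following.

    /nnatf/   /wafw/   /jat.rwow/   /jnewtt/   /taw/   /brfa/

/nnatf/, /taw/

/nnatf/ — σ1 onset /nn/ (2C), coda /tf/ (2C) ok → permitted
/wafw/ — violates constraint 5: word begins with /w/ → not permitted
/jat.rwow/ — violates constraint 1: contains banned sequence /rw/ → not permitted
/jnewtt/ — violates constraint 4: syllable 1 coda /wtt/ has 3 consonants (> 2) → not permitted
/taw/ — σ1 onset /t/, coda /w/ ok → permitted
/brfa/ — violates constraint 3: syllable 1 onset /brf/ has 3 consonants (> 2) → not permitted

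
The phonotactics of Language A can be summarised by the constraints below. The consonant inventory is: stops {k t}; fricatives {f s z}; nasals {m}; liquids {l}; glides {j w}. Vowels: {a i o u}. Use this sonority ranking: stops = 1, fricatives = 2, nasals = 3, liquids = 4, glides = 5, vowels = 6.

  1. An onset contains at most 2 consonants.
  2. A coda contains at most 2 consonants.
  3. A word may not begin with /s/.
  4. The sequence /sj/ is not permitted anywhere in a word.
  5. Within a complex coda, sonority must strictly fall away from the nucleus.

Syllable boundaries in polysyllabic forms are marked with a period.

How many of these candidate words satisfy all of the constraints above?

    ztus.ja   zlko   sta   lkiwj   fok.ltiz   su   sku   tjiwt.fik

ztus.ja — violates constraint 4: contains banned sequence /sj/ → phonotactically illegal
zlko — violates constraint 1: syllable 1 onset /zlk/ has 3 consonants (> 2) → phonotactically illegal
sta — violates constraint 3: word begins with /s/ → phonotactically illegal
lkiwj — violates constraint 5: syllable 1 coda /wj/: /w/ (glide, 5) → /j/ (glide, 5) does not fall → phonotactically illegal
fok.ltiz — σ1 onset /f/, coda /k/ ok; σ2 onset /lt/ (2C), coda /z/ ok → phonotactically legal
su — violates constraint 3: word begins with /s/ → phonotactically illegal
sku — violates constraint 3: word begins with /s/ → phonotactically illegal
tjiwt.fik — σ1 onset /tj/ (2C), coda /wt/ (5→1 falls) ok; σ2 onset /f/, coda /k/ ok → phonotactically legal
Phonotactically legal: fok.ltiz, tjiwt.fik → 2.

2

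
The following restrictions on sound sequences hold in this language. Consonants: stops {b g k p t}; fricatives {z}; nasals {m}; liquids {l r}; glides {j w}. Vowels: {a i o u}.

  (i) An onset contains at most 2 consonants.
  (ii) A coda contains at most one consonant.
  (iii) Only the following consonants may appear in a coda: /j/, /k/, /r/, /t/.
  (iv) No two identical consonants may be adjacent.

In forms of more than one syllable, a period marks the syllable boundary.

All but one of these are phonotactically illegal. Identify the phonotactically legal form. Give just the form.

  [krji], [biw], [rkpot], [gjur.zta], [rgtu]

[krji] — violates constraint (i): syllable 1 onset /krj/ has 3 consonants (> 2) → phonotactically illegal
[biw] — violates constraint (iii): syllable 1 coda contains /w/, which is not a licensed coda consonant → phonotactically illegal
[rkpot] — violates constraint (i): syllable 1 onset /rkp/ has 3 consonants (> 2) → phonotactically illegal
[gjur.zta] — σ1 onset /gj/ (2C), coda /r/ ok; σ2 onset /zt/ (2C), coda /∅/ ok → phonotactically legal
[rgtu] — violates constraint (i): syllable 1 onset /rgt/ has 3 consonants (> 2) → phonotactically illegal

[gjur.zta]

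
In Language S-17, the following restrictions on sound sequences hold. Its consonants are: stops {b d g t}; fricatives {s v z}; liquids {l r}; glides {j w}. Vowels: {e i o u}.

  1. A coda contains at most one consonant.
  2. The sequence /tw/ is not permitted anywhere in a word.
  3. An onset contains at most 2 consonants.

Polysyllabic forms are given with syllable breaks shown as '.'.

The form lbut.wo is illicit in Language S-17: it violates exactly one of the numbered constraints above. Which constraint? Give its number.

lbut.wo: contains banned sequence /tw/.
This is a violation of constraint 2: "The sequence /tw/ is not permitted anywhere in a word."
The remaining constraints (1, 3) are satisfied.

2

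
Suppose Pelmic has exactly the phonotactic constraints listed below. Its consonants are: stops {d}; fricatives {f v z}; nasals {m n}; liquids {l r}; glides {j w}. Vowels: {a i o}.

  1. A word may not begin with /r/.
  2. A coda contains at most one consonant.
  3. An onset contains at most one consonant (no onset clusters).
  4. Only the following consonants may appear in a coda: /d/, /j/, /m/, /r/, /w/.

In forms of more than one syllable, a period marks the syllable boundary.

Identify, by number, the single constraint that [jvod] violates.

[jvod]: syllable 1 onset /jv/ has 2 consonants (> 1).
This is a violation of constraint 3: "An onset contains at most one consonant (no onset clusters)."
The remaining constraints (1, 2, 4) are satisfied.

3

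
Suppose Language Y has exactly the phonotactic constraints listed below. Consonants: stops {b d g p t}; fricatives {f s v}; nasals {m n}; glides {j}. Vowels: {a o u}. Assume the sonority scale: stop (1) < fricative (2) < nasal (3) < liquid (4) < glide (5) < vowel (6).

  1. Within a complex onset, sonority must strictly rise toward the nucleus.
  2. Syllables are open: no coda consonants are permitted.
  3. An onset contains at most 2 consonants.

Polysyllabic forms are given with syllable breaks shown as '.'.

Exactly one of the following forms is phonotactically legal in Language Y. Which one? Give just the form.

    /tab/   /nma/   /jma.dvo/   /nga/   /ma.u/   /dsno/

/tab/ — violates constraint 2: syllable 1 coda /b/ has 1 consonant (> 0) → phonotactically illegal
/nma/ — violates constraint 1: syllable 1 onset /nm/: /n/ (nasal, 3) → /m/ (nasal, 3) does not rise → phonotactically illegal
/jma.dvo/ — violates constraint 1: syllable 1 onset /jm/: /j/ (glide, 5) → /m/ (nasal, 3) does not rise → phonotactically illegal
/nga/ — violates constraint 1: syllable 1 onset /ng/: /n/ (nasal, 3) → /g/ (stop, 1) does not rise → phonotactically illegal
/ma.u/ — σ1 onset /m/, coda /∅/ ok; σ2 onset /∅/, coda /∅/ ok → phonotactically legal
/dsno/ — violates constraint 3: syllable 1 onset /dsn/ has 3 consonants (> 2) → phonotactically illegal

/ma.u/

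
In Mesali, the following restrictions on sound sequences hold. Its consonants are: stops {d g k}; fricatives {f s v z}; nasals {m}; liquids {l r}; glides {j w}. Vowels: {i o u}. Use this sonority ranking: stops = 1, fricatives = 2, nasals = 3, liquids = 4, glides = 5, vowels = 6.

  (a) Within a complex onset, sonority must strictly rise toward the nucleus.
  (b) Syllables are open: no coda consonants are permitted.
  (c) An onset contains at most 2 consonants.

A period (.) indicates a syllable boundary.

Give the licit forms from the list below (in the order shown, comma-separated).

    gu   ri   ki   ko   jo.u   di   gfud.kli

gu — σ1 onset /g/, coda /∅/ ok → licit
ri — σ1 onset /r/, coda /∅/ ok → licit
ki — σ1 onset /k/, coda /∅/ ok → licit
ko — σ1 onset /k/, coda /∅/ ok → licit
jo.u — σ1 onset /j/, coda /∅/ ok; σ2 onset /∅/, coda /∅/ ok → licit
di — σ1 onset /d/, coda /∅/ ok → licit
gfud.kli — violates constraint (b): syllable 1 coda /d/ has 1 consonant (> 0) → illicit

gu, ri, ki, ko, jo.u, di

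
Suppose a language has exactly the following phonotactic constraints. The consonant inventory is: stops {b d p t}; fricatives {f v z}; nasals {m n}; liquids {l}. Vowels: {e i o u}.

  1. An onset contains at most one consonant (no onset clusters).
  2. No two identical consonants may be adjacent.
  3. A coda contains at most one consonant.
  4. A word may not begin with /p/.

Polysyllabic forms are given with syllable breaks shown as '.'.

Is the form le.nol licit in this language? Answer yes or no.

yes

le.nol — σ1 onset /l/, coda /∅/ ok; σ2 onset /n/, coda /l/ ok → licit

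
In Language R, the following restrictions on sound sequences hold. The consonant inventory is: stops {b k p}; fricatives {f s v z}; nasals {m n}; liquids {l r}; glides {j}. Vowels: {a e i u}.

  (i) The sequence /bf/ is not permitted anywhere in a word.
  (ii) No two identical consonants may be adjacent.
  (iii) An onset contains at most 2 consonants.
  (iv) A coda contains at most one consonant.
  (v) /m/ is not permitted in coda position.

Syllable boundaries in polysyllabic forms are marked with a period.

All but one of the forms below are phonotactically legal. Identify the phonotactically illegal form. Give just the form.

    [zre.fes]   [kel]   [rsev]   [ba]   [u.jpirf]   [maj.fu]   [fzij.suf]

[zre.fes] — σ1 onset /zr/ (2C), coda /∅/ ok; σ2 onset /f/, coda /s/ ok → phonotactically legal
[kel] — σ1 onset /k/, coda /l/ ok → phonotactically legal
[rsev] — σ1 onset /rs/ (2C), coda /v/ ok → phonotactically legal
[ba] — σ1 onset /b/, coda /∅/ ok → phonotactically legal
[u.jpirf] — violates constraint (iv): syllable 2 coda /rf/ has 2 consonants (> 1) → phonotactically illegal
[maj.fu] — σ1 onset /m/, coda /j/ ok; σ2 onset /f/, coda /∅/ ok → phonotactically legal
[fzij.suf] — σ1 onset /fz/ (2C), coda /j/ ok; σ2 onset /s/, coda /f/ ok → phonotactically legal

[u.jpirf]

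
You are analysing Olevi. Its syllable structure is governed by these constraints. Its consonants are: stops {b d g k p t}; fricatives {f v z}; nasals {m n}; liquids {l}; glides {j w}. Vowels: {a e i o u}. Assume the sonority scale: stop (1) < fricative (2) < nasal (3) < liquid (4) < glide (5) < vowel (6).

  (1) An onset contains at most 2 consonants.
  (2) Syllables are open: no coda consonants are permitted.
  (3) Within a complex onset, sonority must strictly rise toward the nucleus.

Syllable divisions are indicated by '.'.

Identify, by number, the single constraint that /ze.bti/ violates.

3

/ze.bti/: syllable 2 onset /bt/: /b/ (stop, 1) → /t/ (stop, 1) does not rise.
This is a violation of constraint 3: "Within a complex onset, sonority must strictly rise toward the nucleus."
The remaining constraints (1, 2) are satisfied.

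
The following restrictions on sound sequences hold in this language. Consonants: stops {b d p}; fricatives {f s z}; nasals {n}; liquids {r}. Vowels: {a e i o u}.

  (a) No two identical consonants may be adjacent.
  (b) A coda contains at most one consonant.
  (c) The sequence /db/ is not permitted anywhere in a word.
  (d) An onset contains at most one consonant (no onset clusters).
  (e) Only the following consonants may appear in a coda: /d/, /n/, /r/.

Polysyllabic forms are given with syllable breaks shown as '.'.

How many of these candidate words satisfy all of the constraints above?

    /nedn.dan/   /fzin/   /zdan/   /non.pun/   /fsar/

1

/nedn.dan/ — violates constraint (b): syllable 1 coda /dn/ has 2 consonants (> 1) → ill-formed
/fzin/ — violates constraint (d): syllable 1 onset /fz/ has 2 consonants (> 1) → ill-formed
/zdan/ — violates constraint (d): syllable 1 onset /zd/ has 2 consonants (> 1) → ill-formed
/non.pun/ — σ1 onset /n/, coda /n/ ok; σ2 onset /p/, coda /n/ ok → well-formed
/fsar/ — violates constraint (d): syllable 1 onset /fs/ has 2 consonants (> 1) → ill-formed
Well-formed: /non.pun/ → 1.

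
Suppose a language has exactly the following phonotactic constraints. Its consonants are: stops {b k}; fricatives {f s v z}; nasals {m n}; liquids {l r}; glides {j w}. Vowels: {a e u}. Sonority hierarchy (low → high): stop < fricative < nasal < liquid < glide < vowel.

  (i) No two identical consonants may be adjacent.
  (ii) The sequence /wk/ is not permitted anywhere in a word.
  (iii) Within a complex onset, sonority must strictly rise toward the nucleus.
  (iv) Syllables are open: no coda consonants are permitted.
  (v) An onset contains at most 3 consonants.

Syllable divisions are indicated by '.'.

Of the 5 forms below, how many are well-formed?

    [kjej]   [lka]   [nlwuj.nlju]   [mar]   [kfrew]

0

[kjej] — violates constraint (iv): syllable 1 coda /j/ has 1 consonant (> 0) → ill-formed
[lka] — violates constraint (iii): syllable 1 onset /lk/: /l/ (liquid, 4) → /k/ (stop, 1) does not rise → ill-formed
[nlwuj.nlju] — violates constraint (iv): syllable 1 coda /j/ has 1 consonant (> 0) → ill-formed
[mar] — violates constraint (iv): syllable 1 coda /r/ has 1 consonant (> 0) → ill-formed
[kfrew] — violates constraint (iv): syllable 1 coda /w/ has 1 consonant (> 0) → ill-formed
No form is well-formed → 0.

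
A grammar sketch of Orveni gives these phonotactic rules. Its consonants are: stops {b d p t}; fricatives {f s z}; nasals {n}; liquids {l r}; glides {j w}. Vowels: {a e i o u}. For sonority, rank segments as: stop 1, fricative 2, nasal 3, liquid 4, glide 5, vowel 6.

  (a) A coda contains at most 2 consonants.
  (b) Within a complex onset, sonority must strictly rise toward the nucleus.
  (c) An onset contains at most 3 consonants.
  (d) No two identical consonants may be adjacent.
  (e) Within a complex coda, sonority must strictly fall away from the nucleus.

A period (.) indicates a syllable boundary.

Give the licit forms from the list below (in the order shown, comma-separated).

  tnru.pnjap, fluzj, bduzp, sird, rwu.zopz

tnru.pnjap, sird

tnru.pnjap — σ1 onset /tnr/ (1→3→4 rises), coda /∅/ ok; σ2 onset /pnj/ (1→3→5 rises), coda /p/ ok → licit
fluzj — violates constraint (e): syllable 1 coda /zj/: /z/ (fricative, 2) → /j/ (glide, 5) does not fall → illicit
bduzp — violates constraint (b): syllable 1 onset /bd/: /b/ (stop, 1) → /d/ (stop, 1) does not rise → illicit
sird — σ1 onset /s/, coda /rd/ (4→1 falls) ok → licit
rwu.zopz — violates constraint (e): syllable 2 coda /pz/: /p/ (stop, 1) → /z/ (fricative, 2) does not fall → illicit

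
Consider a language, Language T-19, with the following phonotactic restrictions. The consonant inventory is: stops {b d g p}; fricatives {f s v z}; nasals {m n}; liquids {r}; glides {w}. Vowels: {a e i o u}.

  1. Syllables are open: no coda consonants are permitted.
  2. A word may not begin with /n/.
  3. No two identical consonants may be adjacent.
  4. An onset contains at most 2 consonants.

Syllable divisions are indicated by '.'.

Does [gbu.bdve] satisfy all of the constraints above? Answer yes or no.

no

[gbu.bdve] — violates constraint 4: syllable 2 onset /bdv/ has 3 consonants (> 2) → not permitted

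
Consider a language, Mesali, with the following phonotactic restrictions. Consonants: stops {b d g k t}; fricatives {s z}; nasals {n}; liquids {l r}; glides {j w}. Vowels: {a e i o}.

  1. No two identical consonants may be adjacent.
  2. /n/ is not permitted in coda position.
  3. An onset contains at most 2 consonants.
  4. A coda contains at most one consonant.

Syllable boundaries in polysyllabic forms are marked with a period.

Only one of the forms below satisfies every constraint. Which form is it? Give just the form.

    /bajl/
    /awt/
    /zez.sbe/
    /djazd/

/zez.sbe/

/bajl/ — violates constraint 4: syllable 1 coda /jl/ has 2 consonants (> 1) → ill-formed
/awt/ — violates constraint 4: syllable 1 coda /wt/ has 2 consonants (> 1) → ill-formed
/zez.sbe/ — σ1 onset /z/, coda /z/ ok; σ2 onset /sb/ (2C), coda /∅/ ok → well-formed
/djazd/ — violates constraint 4: syllable 1 coda /zd/ has 2 consonants (> 1) → ill-formed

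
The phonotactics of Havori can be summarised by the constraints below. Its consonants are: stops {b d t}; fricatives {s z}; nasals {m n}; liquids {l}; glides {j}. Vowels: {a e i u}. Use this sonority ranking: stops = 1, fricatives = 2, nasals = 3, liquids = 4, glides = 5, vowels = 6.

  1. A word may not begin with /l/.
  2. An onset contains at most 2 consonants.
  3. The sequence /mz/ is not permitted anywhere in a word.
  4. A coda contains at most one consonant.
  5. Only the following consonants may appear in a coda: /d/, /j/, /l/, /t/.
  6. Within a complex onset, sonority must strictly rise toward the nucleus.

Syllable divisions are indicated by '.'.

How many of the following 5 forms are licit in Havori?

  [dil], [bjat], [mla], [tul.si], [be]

5

[dil] — σ1 onset /d/, coda /l/ ok → licit
[bjat] — σ1 onset /bj/ (1→5 rises), coda /t/ ok → licit
[mla] — σ1 onset /ml/ (3→4 rises), coda /∅/ ok → licit
[tul.si] — σ1 onset /t/, coda /l/ ok; σ2 onset /s/, coda /∅/ ok → licit
[be] — σ1 onset /b/, coda /∅/ ok → licit
Licit: [dil], [bjat], [mla], [tul.si], [be] → 5.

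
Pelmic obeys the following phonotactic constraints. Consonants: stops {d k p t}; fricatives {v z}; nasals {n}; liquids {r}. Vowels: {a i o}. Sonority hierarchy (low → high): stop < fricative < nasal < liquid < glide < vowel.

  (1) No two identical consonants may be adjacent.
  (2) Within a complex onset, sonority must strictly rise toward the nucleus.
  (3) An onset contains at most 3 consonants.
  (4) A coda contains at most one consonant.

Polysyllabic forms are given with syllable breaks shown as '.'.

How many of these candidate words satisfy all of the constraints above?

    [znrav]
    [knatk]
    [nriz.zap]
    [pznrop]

[znrav] — σ1 onset /znr/ (2→3→4 rises), coda /v/ ok → phonotactically legal
[knatk] — violates constraint 4: syllable 1 coda /tk/ has 2 consonants (> 1) → phonotactically illegal
[nriz.zap] — violates constraint 1: adjacent identical consonants /zz/ → phonotactically illegal
[pznrop] — violates constraint 3: syllable 1 onset /pznr/ has 4 consonants (> 3) → phonotactically illegal
Phonotactically legal: [znrav] → 1.

1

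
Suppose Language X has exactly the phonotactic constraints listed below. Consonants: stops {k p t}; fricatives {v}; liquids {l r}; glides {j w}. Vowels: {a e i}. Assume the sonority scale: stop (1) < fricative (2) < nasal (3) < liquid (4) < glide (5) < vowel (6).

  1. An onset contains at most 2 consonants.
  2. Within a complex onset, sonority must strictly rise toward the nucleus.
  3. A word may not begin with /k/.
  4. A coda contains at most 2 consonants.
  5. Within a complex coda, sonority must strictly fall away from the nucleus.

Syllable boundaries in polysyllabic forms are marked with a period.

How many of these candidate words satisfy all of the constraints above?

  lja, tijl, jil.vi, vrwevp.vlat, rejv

4

lja — σ1 onset /lj/ (4→5 rises), coda /∅/ ok → licit
tijl — σ1 onset /t/, coda /jl/ (5→4 falls) ok → licit
jil.vi — σ1 onset /j/, coda /l/ ok; σ2 onset /v/, coda /∅/ ok → licit
vrwevp.vlat — violates constraint 1: syllable 1 onset /vrw/ has 3 consonants (> 2) → illicit
rejv — σ1 onset /r/, coda /jv/ (5→2 falls) ok → licit
Licit: lja, tijl, jil.vi, rejv → 4.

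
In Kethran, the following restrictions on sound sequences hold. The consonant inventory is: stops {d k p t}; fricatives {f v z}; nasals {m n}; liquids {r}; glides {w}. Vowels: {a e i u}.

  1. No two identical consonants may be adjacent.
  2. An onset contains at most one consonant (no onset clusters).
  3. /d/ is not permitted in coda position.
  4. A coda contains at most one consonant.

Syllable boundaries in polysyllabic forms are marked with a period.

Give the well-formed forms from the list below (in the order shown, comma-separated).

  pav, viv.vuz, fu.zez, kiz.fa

pav — σ1 onset /p/, coda /v/ ok → well-formed
viv.vuz — violates constraint 1: adjacent identical consonants /vv/ → ill-formed
fu.zez — σ1 onset /f/, coda /∅/ ok; σ2 onset /z/, coda /z/ ok → well-formed
kiz.fa — σ1 onset /k/, coda /z/ ok; σ2 onset /f/, coda /∅/ ok → well-formed

pav, fu.zez, kiz.fa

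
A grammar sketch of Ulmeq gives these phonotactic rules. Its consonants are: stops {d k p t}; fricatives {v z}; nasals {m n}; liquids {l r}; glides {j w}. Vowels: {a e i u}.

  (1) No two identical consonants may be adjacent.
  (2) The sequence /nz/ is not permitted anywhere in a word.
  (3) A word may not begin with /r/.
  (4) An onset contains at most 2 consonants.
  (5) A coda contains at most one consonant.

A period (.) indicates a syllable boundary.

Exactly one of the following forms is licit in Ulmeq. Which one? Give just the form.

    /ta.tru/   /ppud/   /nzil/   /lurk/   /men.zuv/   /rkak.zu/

/ta.tru/ — σ1 onset /t/, coda /∅/ ok; σ2 onset /tr/ (2C), coda /∅/ ok → licit
/ppud/ — violates constraint 1: adjacent identical consonants /pp/ → illicit
/nzil/ — violates constraint 2: contains banned sequence /nz/ → illicit
/lurk/ — violates constraint 5: syllable 1 coda /rk/ has 2 consonants (> 1) → illicit
/men.zuv/ — violates constraint 2: contains banned sequence /nz/ → illicit
/rkak.zu/ — violates constraint 3: word begins with /r/ → illicit

/ta.tru/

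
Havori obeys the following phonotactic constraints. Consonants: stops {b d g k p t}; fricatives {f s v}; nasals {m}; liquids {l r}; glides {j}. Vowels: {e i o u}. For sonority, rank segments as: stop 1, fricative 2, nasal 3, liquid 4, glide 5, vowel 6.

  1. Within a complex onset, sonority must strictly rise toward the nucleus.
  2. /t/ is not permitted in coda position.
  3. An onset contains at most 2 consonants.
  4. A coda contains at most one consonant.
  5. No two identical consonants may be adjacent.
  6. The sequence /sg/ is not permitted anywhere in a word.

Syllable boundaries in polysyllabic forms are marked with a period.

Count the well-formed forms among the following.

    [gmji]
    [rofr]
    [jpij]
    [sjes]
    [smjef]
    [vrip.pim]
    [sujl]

[gmji] — violates constraint 3: syllable 1 onset /gmj/ has 3 consonants (> 2) → ill-formed
[rofr] — violates constraint 4: syllable 1 coda /fr/ has 2 consonants (> 1) → ill-formed
[jpij] — violates constraint 1: syllable 1 onset /jp/: /j/ (glide, 5) → /p/ (stop, 1) does not rise → ill-formed
[sjes] — σ1 onset /sj/ (2→5 rises), coda /s/ ok → well-formed
[smjef] — violates constraint 3: syllable 1 onset /smj/ has 3 consonants (> 2) → ill-formed
[vrip.pim] — violates constraint 5: adjacent identical consonants /pp/ → ill-formed
[sujl] — violates constraint 4: syllable 1 coda /jl/ has 2 consonants (> 1) → ill-formed
Well-formed: [sjes] → 1.

1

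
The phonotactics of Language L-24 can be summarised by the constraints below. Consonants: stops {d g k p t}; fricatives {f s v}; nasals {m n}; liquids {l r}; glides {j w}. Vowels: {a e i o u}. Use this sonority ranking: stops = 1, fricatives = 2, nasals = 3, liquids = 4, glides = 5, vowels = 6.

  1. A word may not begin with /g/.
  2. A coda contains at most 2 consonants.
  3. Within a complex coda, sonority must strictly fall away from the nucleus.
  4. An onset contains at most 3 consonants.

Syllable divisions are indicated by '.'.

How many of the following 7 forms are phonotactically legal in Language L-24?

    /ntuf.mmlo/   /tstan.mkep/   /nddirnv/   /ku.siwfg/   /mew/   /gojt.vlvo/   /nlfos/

4

/ntuf.mmlo/ — σ1 onset /nt/ (2C), coda /f/ ok; σ2 onset /mml/ (3C), coda /∅/ ok → phonotactically legal
/tstan.mkep/ — σ1 onset /tst/ (3C), coda /n/ ok; σ2 onset /mk/ (2C), coda /p/ ok → phonotactically legal
/nddirnv/ — violates constraint 2: syllable 1 coda /rnv/ has 3 consonants (> 2) → phonotactically illegal
/ku.siwfg/ — violates constraint 2: syllable 2 coda /wfg/ has 3 consonants (> 2) → phonotactically illegal
/mew/ — σ1 onset /m/, coda /w/ ok → phonotactically legal
/gojt.vlvo/ — violates constraint 1: word begins with /g/ → phonotactically illegal
/nlfos/ — σ1 onset /nlf/ (3C), coda /s/ ok → phonotactically legal
Phonotactically legal: /ntuf.mmlo/, /tstan.mkep/, /mew/, /nlfos/ → 4.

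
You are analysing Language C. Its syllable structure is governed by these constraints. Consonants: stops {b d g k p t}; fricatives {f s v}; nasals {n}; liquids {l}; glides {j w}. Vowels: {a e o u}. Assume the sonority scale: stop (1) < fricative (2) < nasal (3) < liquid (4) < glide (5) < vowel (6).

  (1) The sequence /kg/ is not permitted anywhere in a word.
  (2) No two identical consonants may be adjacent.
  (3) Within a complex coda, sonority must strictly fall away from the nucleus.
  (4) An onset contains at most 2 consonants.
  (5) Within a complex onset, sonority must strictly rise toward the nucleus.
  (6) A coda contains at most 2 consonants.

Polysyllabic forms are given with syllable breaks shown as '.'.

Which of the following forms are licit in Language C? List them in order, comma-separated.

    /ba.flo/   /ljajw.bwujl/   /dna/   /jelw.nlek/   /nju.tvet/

/ba.flo/ — σ1 onset /b/, coda /∅/ ok; σ2 onset /fl/ (2→4 rises), coda /∅/ ok → licit
/ljajw.bwujl/ — violates constraint 3: syllable 1 coda /jw/: /j/ (glide, 5) → /w/ (glide, 5) does not fall → illicit
/dna/ — σ1 onset /dn/ (1→3 rises), coda /∅/ ok → licit
/jelw.nlek/ — violates constraint 3: syllable 1 coda /lw/: /l/ (liquid, 4) → /w/ (glide, 5) does not fall → illicit
/nju.tvet/ — σ1 onset /nj/ (3→5 rises), coda /∅/ ok; σ2 onset /tv/ (1→2 rises), coda /t/ ok → licit

/ba.flo/, /dna/, /nju.tvet/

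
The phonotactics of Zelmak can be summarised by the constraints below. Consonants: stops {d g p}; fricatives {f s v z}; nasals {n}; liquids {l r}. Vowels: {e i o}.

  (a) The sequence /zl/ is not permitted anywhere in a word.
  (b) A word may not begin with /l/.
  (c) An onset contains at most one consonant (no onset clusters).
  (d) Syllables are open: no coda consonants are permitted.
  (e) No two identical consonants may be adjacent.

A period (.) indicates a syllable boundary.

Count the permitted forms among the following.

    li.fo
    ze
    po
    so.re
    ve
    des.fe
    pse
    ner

li.fo — violates constraint (b): word begins with /l/ → not permitted
ze — σ1 onset /z/, coda /∅/ ok → permitted
po — σ1 onset /p/, coda /∅/ ok → permitted
so.re — σ1 onset /s/, coda /∅/ ok; σ2 onset /r/, coda /∅/ ok → permitted
ve — σ1 onset /v/, coda /∅/ ok → permitted
des.fe — violates constraint (d): syllable 1 coda /s/ has 1 consonant (> 0) → not permitted
pse — violates constraint (c): syllable 1 onset /ps/ has 2 consonants (> 1) → not permitted
ner — violates constraint (d): syllable 1 coda /r/ has 1 consonant (> 0) → not permitted
Permitted: ze, po, so.re, ve → 4.

4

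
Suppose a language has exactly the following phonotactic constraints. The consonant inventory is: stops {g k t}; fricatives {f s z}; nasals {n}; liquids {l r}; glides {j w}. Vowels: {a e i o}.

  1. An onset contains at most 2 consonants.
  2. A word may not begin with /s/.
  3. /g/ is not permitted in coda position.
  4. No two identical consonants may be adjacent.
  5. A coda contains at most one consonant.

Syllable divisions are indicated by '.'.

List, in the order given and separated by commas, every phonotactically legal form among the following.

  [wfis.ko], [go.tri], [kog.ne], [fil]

[wfis.ko] — σ1 onset /wf/ (2C), coda /s/ ok; σ2 onset /k/, coda /∅/ ok → phonotactically legal
[go.tri] — σ1 onset /g/, coda /∅/ ok; σ2 onset /tr/ (2C), coda /∅/ ok → phonotactically legal
[kog.ne] — violates constraint 3: syllable 1 coda contains /g/ → phonotactically illegal
[fil] — σ1 onset /f/, coda /l/ ok → phonotactically legal

[wfis.ko], [go.tri], [fil]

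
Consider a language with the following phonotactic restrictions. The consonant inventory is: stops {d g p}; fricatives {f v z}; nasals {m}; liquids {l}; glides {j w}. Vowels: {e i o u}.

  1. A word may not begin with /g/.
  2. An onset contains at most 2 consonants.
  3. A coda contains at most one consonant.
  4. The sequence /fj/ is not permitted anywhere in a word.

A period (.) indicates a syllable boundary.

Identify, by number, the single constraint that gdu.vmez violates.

gdu.vmez: word begins with /g/.
This is a violation of constraint 1: "A word may not begin with /g/."
The remaining constraints (2, 3, 4) are satisfied.

1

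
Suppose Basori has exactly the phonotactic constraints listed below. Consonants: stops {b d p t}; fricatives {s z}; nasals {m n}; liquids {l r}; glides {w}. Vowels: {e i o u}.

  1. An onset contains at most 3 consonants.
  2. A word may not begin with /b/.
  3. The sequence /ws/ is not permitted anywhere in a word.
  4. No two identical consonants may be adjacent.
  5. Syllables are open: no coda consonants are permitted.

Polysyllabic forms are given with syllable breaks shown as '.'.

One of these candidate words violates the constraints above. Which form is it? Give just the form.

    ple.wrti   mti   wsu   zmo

wsu

ple.wrti — σ1 onset /pl/ (2C), coda /∅/ ok; σ2 onset /wrt/ (3C), coda /∅/ ok → well-formed
mti — σ1 onset /mt/ (2C), coda /∅/ ok → well-formed
wsu — violates constraint 3: contains banned sequence /ws/ → ill-formed
zmo — σ1 onset /zm/ (2C), coda /∅/ ok → well-formed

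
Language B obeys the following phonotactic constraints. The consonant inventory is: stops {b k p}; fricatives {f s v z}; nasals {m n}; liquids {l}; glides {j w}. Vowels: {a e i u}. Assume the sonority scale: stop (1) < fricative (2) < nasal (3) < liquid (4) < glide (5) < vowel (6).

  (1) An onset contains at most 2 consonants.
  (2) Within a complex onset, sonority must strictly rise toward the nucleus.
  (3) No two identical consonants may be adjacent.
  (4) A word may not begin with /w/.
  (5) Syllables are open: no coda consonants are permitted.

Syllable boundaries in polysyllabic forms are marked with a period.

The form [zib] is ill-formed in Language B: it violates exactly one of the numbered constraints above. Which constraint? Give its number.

5

[zib]: syllable 1 coda /b/ has 1 consonant (> 0).
This is a violation of constraint 5: "Syllables are open: no coda consonants are permitted."
The remaining constraints (1, 2, 3, 4) are satisfied.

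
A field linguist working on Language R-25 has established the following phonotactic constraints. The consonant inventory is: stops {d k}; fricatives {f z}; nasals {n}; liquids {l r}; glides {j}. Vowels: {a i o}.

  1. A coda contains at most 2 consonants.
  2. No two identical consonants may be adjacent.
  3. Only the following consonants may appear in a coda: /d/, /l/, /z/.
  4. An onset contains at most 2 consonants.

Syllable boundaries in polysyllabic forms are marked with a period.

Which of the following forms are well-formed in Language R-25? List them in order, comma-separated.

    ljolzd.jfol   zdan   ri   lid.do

ri

ljolzd.jfol — violates constraint 1: syllable 1 coda /lzd/ has 3 consonants (> 2) → ill-formed
zdan — violates constraint 3: syllable 1 coda contains /n/, which is not a licensed coda consonant → ill-formed
ri — σ1 onset /r/, coda /∅/ ok → well-formed
lid.do — violates constraint 2: adjacent identical consonants /dd/ → ill-formed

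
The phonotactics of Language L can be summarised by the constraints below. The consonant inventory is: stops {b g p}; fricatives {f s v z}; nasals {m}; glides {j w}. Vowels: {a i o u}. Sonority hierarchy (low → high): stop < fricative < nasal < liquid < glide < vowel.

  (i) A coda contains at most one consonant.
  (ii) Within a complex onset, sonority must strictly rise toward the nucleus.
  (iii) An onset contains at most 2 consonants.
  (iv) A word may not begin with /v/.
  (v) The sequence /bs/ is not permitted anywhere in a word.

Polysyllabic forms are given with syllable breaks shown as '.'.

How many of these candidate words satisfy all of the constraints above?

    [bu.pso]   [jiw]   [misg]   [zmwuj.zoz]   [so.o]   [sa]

4

[bu.pso] — σ1 onset /b/, coda /∅/ ok; σ2 onset /ps/ (1→2 rises), coda /∅/ ok → well-formed
[jiw] — σ1 onset /j/, coda /w/ ok → well-formed
[misg] — violates constraint (i): syllable 1 coda /sg/ has 2 consonants (> 1) → ill-formed
[zmwuj.zoz] — violates constraint (iii): syllable 1 onset /zmw/ has 3 consonants (> 2) → ill-formed
[so.o] — σ1 onset /s/, coda /∅/ ok; σ2 onset /∅/, coda /∅/ ok → well-formed
[sa] — σ1 onset /s/, coda /∅/ ok → well-formed
Well-formed: [bu.pso], [jiw], [so.o], [sa] → 4.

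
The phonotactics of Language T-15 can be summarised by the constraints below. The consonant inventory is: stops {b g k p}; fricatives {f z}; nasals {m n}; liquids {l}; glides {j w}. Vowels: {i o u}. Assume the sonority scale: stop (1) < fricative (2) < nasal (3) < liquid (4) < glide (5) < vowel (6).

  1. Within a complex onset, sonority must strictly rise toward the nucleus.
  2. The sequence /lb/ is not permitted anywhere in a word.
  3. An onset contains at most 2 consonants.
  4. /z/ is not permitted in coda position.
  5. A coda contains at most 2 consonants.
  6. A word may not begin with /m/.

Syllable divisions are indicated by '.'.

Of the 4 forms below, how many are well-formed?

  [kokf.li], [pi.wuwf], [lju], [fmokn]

[kokf.li] — σ1 onset /k/, coda /kf/ (2C) ok; σ2 onset /l/, coda /∅/ ok → well-formed
[pi.wuwf] — σ1 onset /p/, coda /∅/ ok; σ2 onset /w/, coda /wf/ (2C) ok → well-formed
[lju] — σ1 onset /lj/ (4→5 rises), coda /∅/ ok → well-formed
[fmokn] — σ1 onset /fm/ (2→3 rises), coda /kn/ (2C) ok → well-formed
Well-formed: [kokf.li], [pi.wuwf], [lju], [fmokn] → 4.

4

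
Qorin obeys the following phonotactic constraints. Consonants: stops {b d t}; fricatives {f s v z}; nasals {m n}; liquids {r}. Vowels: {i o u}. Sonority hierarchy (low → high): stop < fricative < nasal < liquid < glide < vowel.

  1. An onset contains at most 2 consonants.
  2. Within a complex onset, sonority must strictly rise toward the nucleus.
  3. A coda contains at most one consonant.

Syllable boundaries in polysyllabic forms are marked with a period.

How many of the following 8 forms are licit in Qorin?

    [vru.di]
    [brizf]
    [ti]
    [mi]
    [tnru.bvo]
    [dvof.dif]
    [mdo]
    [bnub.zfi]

4

[vru.di] — σ1 onset /vr/ (2→4 rises), coda /∅/ ok; σ2 onset /d/, coda /∅/ ok → licit
[brizf] — violates constraint 3: syllable 1 coda /zf/ has 2 consonants (> 1) → illicit
[ti] — σ1 onset /t/, coda /∅/ ok → licit
[mi] — σ1 onset /m/, coda /∅/ ok → licit
[tnru.bvo] — violates constraint 1: syllable 1 onset /tnr/ has 3 consonants (> 2) → illicit
[dvof.dif] — σ1 onset /dv/ (1→2 rises), coda /f/ ok; σ2 onset /d/, coda /f/ ok → licit
[mdo] — violates constraint 2: syllable 1 onset /md/: /m/ (nasal, 3) → /d/ (stop, 1) does not rise → illicit
[bnub.zfi] — violates constraint 2: syllable 2 onset /zf/: /z/ (fricative, 2) → /f/ (fricative, 2) does not rise → illicit
Licit: [vru.di], [ti], [mi], [dvof.dif] → 4.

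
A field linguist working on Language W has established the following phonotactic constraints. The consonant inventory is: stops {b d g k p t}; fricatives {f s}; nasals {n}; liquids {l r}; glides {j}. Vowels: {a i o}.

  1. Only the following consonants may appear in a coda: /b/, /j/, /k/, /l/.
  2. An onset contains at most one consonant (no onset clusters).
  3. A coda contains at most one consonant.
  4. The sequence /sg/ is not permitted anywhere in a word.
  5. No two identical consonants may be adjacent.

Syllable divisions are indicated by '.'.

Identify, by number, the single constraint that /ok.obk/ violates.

/ok.obk/: syllable 2 coda /bk/ has 2 consonants (> 1).
This is a violation of constraint 3: "A coda contains at most one consonant."
The remaining constraints (1, 2, 4, 5) are satisfied.

3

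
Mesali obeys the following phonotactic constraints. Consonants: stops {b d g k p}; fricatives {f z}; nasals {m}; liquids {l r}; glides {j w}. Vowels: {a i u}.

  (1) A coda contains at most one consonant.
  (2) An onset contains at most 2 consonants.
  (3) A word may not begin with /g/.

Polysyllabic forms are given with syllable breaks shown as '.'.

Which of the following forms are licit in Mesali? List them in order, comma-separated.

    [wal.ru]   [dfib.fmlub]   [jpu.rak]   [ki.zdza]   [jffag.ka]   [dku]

[wal.ru] — σ1 onset /w/, coda /l/ ok; σ2 onset /r/, coda /∅/ ok → licit
[dfib.fmlub] — violates constraint 2: syllable 2 onset /fml/ has 3 consonants (> 2) → illicit
[jpu.rak] — σ1 onset /jp/ (2C), coda /∅/ ok; σ2 onset /r/, coda /k/ ok → licit
[ki.zdza] — violates constraint 2: syllable 2 onset /zdz/ has 3 consonants (> 2) → illicit
[jffag.ka] — violates constraint 2: syllable 1 onset /jff/ has 3 consonants (> 2) → illicit
[dku] — σ1 onset /dk/ (2C), coda /∅/ ok → licit

[wal.ru], [jpu.rak], [dku]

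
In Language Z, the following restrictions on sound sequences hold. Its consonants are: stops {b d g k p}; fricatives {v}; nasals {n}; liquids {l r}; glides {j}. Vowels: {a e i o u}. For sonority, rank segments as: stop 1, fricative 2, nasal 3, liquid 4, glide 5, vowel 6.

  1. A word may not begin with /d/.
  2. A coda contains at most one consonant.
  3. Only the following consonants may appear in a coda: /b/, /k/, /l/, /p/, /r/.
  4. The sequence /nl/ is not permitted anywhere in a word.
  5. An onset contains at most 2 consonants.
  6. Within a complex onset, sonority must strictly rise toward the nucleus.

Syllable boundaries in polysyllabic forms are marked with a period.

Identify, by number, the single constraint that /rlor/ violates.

/rlor/: syllable 1 onset /rl/: /r/ (liquid, 4) → /l/ (liquid, 4) does not rise.
This is a violation of constraint 6: "Within a complex onset, sonority must strictly rise toward the nucleus."
The remaining constraints (1, 2, 3, 4, 5) are satisfied.

6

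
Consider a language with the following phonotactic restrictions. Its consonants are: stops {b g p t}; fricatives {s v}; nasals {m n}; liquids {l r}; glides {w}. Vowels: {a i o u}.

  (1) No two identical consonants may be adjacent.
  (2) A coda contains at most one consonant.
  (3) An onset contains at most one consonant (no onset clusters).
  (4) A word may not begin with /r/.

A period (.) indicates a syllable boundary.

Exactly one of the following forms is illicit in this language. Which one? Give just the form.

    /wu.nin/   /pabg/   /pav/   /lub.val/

/pabg/

/wu.nin/ — σ1 onset /w/, coda /∅/ ok; σ2 onset /n/, coda /n/ ok → licit
/pabg/ — violates constraint 2: syllable 1 coda /bg/ has 2 consonants (> 1) → illicit
/pav/ — σ1 onset /p/, coda /v/ ok → licit
/lub.val/ — σ1 onset /l/, coda /b/ ok; σ2 onset /v/, coda /l/ ok → licit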